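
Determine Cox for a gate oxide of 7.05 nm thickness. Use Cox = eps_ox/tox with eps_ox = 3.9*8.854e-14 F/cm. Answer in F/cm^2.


Step 1: eps_ox = 3.9 * 8.854e-14 = 3.45306e-13 F/cm
Step 2: tox in cm = 7.05 nm * 1e-7 = 7.0500e-07 cm
Step 3: Cox = 3.45306e-13 / 7.0500e-07 = 4.90e-07 F/cm^2

4.90e-07


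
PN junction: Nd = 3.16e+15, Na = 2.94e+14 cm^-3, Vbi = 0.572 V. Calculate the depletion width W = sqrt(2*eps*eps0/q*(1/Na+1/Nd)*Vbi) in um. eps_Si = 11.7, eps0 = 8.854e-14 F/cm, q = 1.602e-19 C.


Step 1: 1/Na + 1/Nd = 1/2.94e+14 + 1/3.16e+15 = 3.71782e-15
Step 2: 2*eps*eps0/q = 2*11.7*8.854e-14/1.602e-19 = 1.293281e+07
Step 3: W^2 = 1.293281e+07 * 3.71782e-15 * 0.572 = 2.75028e-08
Step 4: W = sqrt(2.75028e-08) = 1.658e-04 cm = 1.658 um

1.658


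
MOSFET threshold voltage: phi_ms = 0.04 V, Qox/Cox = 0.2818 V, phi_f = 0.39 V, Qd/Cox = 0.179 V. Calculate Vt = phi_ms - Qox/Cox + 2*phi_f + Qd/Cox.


Step 1: Vt = phi_ms - Qox/Cox + 2*phi_f + Qd/Cox
Step 2: Vt = 0.04 - 0.2818 + 2*0.39 + 0.179
Step 3: Vt = 0.04 - 0.2818 + 0.78 + 0.179
Step 4: Vt = 0.7172 V

0.7172


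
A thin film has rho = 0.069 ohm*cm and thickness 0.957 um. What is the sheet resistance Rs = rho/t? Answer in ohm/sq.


Step 1: Convert thickness to cm: t = 0.957 um = 9.5700e-05 cm
Step 2: Rs = rho / t = 0.069 / 9.5700e-05
Step 3: Rs = 721.0 ohm/sq

721.0


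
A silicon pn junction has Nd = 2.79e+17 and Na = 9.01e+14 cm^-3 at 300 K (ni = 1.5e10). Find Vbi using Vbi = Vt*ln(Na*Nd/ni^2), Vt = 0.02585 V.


Step 1: Compute Na*Nd/ni^2 = 9.01e+14 * 2.79e+17 / (1.5e10)^2 = 1.1172e+12
Step 2: ln(1.1172e+12) = 27.7418
Step 3: Vbi = 0.02585 * 27.7418 = 0.717 V

0.717


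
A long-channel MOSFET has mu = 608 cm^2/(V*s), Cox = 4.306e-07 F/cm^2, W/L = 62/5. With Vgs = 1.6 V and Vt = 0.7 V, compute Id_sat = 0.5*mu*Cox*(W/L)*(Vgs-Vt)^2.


Step 1: Overdrive voltage Vov = Vgs - Vt = 1.6 - 0.7 = 0.9 V
Step 2: W/L = 62/5 = 12.4
Step 3: Id = 0.5 * 608 * 4.306e-07 * 12.4 * 0.9^2
Step 4: Id = 1.31e-03 A

1.31e-03


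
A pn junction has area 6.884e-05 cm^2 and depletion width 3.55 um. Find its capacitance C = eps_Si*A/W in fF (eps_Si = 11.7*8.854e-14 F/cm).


Step 1: eps_Si = 11.7 * 8.854e-14 = 1.035918e-12 F/cm
Step 2: W in cm = 3.55 * 1e-4 = 3.55e-04 cm
Step 3: C = 1.035918e-12 * 6.884e-05 / 3.55e-04 = 2.008805e-13 F
Step 4: C = 200.88 fF

200.88


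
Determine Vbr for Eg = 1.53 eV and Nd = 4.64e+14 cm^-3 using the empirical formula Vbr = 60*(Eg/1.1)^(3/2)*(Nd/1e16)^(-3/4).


Step 1: Eg/1.1 = 1.53/1.1 = 1.390909
Step 2: (Eg/1.1)^1.5 = 1.390909^1.5 = 1.640394
Step 3: (Nd/1e16)^(-0.75) = (0.0464)^(-0.75) = 10.002568
Step 4: Vbr = 60 * 1.640394 * 10.002568 = 984.5 V

984.5


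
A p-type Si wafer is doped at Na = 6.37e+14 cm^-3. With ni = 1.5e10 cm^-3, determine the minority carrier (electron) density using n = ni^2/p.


Step 1: Majority hole concentration p ≈ Na = 6.37e+14 cm^-3
Step 2: n = ni^2 / Na = (1.5e10)^2 / 6.37e+14
Step 3: n = 3.53e+05 cm^-3

3.53e+05


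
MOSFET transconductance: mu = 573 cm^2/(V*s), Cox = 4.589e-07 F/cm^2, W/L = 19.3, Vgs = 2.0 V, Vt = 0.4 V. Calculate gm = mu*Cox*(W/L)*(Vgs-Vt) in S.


Step 1: Vov = Vgs - Vt = 2.0 - 0.4 = 1.6 V
Step 2: gm = mu * Cox * (W/L) * Vov
Step 3: gm = 573 * 4.589e-07 * 19.3 * 1.6 = 8.12e-03 S

8.12e-03


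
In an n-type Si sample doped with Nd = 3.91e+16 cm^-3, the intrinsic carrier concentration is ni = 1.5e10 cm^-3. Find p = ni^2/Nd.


Step 1: Since Nd >> ni, n ≈ Nd = 3.91e+16 cm^-3
Step 2: p = ni^2 / n = (1.5e10)^2 / 3.91e+16
Step 3: p = 2.25e20 / 3.91e+16 = 5.75e+03 cm^-3

5.75e+03


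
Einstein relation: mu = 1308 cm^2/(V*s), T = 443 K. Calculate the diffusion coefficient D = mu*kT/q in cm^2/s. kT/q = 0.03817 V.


Step 1: D = mu * (kT/q)
Step 2: D = 1308 * 0.03817
Step 3: D = 49.93 cm^2/s

49.93


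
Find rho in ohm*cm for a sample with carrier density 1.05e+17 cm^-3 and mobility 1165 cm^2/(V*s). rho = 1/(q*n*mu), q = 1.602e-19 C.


Step 1: sigma = q * n * mu = 1.602e-19 * 1.05e+17 * 1165 = 1.95965e+01 S/cm
Step 2: rho = 1 / sigma = 1 / 1.95965e+01 = 0.05103 ohm*cm

0.05103


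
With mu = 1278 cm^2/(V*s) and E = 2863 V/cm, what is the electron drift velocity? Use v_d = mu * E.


Step 1: v_d = mu * E
Step 2: v_d = 1278 * 2863 = 3658914
Step 3: v_d = 3.66e+06 cm/s

3.66e+06


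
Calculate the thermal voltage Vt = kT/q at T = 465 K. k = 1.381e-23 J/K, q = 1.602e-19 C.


Step 1: kT = 1.381e-23 * 465 = 6.42165e-21 J
Step 2: Vt = kT/q = 6.42165e-21 / 1.602e-19
Step 3: Vt = 0.04009 V

0.04009


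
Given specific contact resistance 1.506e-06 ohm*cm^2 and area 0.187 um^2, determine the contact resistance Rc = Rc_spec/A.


Step 1: Convert area to cm^2: 0.187 um^2 = 1.8700e-09 cm^2
Step 2: Rc = Rc_spec / A = 1.506e-06 / 1.8700e-09
Step 3: Rc = 8.05e+02 ohms

8.05e+02


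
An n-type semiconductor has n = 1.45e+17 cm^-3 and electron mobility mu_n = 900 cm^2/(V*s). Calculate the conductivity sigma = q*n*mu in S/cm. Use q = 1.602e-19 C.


Step 1: sigma = q * n * mu
Step 2: sigma = 1.602e-19 * 1.45e+17 * 900
Step 3: sigma = 2.091e+01 S/cm

2.091e+01


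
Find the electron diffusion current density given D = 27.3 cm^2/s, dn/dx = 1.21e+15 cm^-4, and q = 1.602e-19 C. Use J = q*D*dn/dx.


Step 1: J = q * D * (dn/dx)
Step 2: J = 1.602e-19 * 27.3 * 1.21e+15
Step 3: J = 5.29e-03 A/cm^2

5.29e-03


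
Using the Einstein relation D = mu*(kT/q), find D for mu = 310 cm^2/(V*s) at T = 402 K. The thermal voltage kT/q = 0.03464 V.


Step 1: D = mu * (kT/q)
Step 2: D = 310 * 0.03464
Step 3: D = 10.74 cm^2/s

10.74


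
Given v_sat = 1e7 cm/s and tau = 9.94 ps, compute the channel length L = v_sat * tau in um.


Step 1: tau in seconds = 9.94 ps * 1e-12 = 9.9400e-12 s
Step 2: L = v_sat * tau = 1e7 * 9.9400e-12 = 9.9400e-05 cm
Step 3: L in um = 9.9400e-05 * 1e4 = 0.994 um

0.994


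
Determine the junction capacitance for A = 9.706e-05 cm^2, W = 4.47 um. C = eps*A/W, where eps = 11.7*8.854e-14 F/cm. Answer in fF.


Step 1: eps_Si = 11.7 * 8.854e-14 = 1.035918e-12 F/cm
Step 2: W in cm = 4.47 * 1e-4 = 4.47e-04 cm
Step 3: C = 1.035918e-12 * 9.706e-05 / 4.47e-04 = 2.249356e-13 F
Step 4: C = 224.94 fF

224.94


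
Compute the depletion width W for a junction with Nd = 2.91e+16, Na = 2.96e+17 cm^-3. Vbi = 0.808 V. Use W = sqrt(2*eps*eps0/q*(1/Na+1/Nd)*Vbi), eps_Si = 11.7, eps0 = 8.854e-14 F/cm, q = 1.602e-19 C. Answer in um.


Step 1: 1/Na + 1/Nd = 1/2.96e+17 + 1/2.91e+16 = 3.77426e-17
Step 2: 2*eps*eps0/q = 2*11.7*8.854e-14/1.602e-19 = 1.293281e+07
Step 3: W^2 = 1.293281e+07 * 3.77426e-17 * 0.808 = 3.94399e-10
Step 4: W = sqrt(3.94399e-10) = 1.986e-05 cm = 0.1986 um

0.1986


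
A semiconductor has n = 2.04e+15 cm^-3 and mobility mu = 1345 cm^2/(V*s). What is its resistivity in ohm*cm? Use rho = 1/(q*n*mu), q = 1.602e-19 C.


Step 1: sigma = q * n * mu = 1.602e-19 * 2.04e+15 * 1345 = 4.39557e-01 S/cm
Step 2: rho = 1 / sigma = 1 / 4.39557e-01 = 2.275 ohm*cm

2.275


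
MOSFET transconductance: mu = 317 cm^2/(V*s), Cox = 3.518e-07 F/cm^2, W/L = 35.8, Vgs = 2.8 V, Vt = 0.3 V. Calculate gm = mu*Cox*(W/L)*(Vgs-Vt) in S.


Step 1: Vov = Vgs - Vt = 2.8 - 0.3 = 2.5 V
Step 2: gm = mu * Cox * (W/L) * Vov
Step 3: gm = 317 * 3.518e-07 * 35.8 * 2.5 = 9.98e-03 S

9.98e-03


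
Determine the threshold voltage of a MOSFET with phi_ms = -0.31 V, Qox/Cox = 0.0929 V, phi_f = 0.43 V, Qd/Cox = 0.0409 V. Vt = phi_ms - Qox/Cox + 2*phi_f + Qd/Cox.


Step 1: Vt = phi_ms - Qox/Cox + 2*phi_f + Qd/Cox
Step 2: Vt = -0.31 - 0.0929 + 2*0.43 + 0.0409
Step 3: Vt = -0.31 - 0.0929 + 0.86 + 0.0409
Step 4: Vt = 0.498 V

0.498


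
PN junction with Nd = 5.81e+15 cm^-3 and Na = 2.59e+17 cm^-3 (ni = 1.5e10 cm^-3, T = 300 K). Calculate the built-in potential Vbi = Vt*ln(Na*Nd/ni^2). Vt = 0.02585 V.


Step 1: Compute Na*Nd/ni^2 = 2.59e+17 * 5.81e+15 / (1.5e10)^2 = 6.6880e+12
Step 2: ln(6.6880e+12) = 29.5313
Step 3: Vbi = 0.02585 * 29.5313 = 0.763 V

0.763


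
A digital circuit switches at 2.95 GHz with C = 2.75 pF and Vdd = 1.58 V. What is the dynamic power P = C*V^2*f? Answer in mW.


Step 1: V^2 = 1.58^2 = 2.4964 V^2
Step 2: P = C*V^2*f = 2.75e-12 F * 2.4964 * 2.95e9 Hz
Step 3: P = 2.0252045e-02 W
Step 4: P = 20.252 mW

20.252


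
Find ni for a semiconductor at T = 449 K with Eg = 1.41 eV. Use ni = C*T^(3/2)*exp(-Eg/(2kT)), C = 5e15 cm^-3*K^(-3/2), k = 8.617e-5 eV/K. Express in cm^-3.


Step 1: Compute kT = 8.617e-5 * 449 = 0.03869033 eV
Step 2: Exponent = -Eg/(2kT) = -1.41/(2*0.03869033) = -18.22161
Step 3: T^(3/2) = 449^1.5 = 9514.14
Step 4: ni = 5e15 * 9514.14 * exp(-18.22161) = 5.80e+11 cm^-3

5.80e+11


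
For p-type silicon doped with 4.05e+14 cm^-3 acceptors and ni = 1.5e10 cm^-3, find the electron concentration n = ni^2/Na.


Step 1: Majority hole concentration p ≈ Na = 4.05e+14 cm^-3
Step 2: n = ni^2 / Na = (1.5e10)^2 / 4.05e+14
Step 3: n = 5.56e+05 cm^-3

5.56e+05


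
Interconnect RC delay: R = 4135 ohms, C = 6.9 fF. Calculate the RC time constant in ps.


Step 1: tau = R * C
Step 2: tau = 4135 * 6.9 fF = 4135 * 6.9e-15 F
Step 3: tau = 2.85315e-11 s = 28.5315 ps

28.5315


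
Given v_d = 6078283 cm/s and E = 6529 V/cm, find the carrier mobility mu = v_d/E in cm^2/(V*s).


Step 1: mu = v_d / E
Step 2: mu = 6078283 / 6529
Step 3: mu = 930.97 cm^2/(V*s)

930.97


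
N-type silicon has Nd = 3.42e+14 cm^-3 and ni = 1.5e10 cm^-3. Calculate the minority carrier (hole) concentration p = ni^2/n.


Step 1: Since Nd >> ni, n ≈ Nd = 3.42e+14 cm^-3
Step 2: p = ni^2 / n = (1.5e10)^2 / 3.42e+14
Step 3: p = 2.25e20 / 3.42e+14 = 6.58e+05 cm^-3

6.58e+05


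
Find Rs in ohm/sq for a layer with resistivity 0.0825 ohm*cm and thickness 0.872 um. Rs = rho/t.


Step 1: Convert thickness to cm: t = 0.872 um = 8.7200e-05 cm
Step 2: Rs = rho / t = 0.0825 / 8.7200e-05
Step 3: Rs = 946.1 ohm/sq

946.1


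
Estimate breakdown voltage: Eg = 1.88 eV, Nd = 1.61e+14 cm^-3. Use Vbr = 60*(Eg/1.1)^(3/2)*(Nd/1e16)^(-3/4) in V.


Step 1: Eg/1.1 = 1.88/1.1 = 1.709091
Step 2: (Eg/1.1)^1.5 = 1.709091^1.5 = 2.234332
Step 3: (Nd/1e16)^(-0.75) = (0.0161)^(-0.75) = 22.124863
Step 4: Vbr = 60 * 2.234332 * 22.124863 = 2966.1 V

2966.1


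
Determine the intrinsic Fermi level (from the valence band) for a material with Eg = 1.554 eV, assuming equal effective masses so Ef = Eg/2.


Step 1: For an intrinsic semiconductor, the Fermi level sits at midgap.
Step 2: Ef = Eg / 2 = 1.554 / 2 = 0.777 eV

0.777


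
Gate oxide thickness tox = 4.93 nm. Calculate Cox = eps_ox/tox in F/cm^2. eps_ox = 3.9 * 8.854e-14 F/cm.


Step 1: eps_ox = 3.9 * 8.854e-14 = 3.45306e-13 F/cm
Step 2: tox in cm = 4.93 nm * 1e-7 = 4.9300e-07 cm
Step 3: Cox = 3.45306e-13 / 4.9300e-07 = 7.00e-07 F/cm^2

7.00e-07


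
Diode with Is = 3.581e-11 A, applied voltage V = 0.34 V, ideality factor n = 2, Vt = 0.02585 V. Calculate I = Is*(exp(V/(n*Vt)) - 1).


Step 1: V/(n*Vt) = 0.34/(2*0.02585) = 6.5764
Step 2: exp(6.5764) = 7.1795e+02
Step 3: I = 3.581e-11 * (7.1795e+02 - 1) = 2.57e-08 A

2.57e-08


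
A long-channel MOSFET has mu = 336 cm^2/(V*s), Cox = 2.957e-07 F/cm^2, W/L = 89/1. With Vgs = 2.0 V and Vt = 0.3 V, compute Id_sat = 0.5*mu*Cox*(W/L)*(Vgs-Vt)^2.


Step 1: Overdrive voltage Vov = Vgs - Vt = 2.0 - 0.3 = 1.7 V
Step 2: W/L = 89/1 = 89
Step 3: Id = 0.5 * 336 * 2.957e-07 * 89 * 1.7^2
Step 4: Id = 1.28e-02 A

1.28e-02


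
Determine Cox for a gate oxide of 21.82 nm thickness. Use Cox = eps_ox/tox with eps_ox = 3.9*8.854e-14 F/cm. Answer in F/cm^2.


Step 1: eps_ox = 3.9 * 8.854e-14 = 3.45306e-13 F/cm
Step 2: tox in cm = 21.82 nm * 1e-7 = 2.1820e-06 cm
Step 3: Cox = 3.45306e-13 / 2.1820e-06 = 1.58e-07 F/cm^2

1.58e-07


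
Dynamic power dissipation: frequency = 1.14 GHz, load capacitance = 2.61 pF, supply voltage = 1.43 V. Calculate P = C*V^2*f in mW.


Step 1: V^2 = 1.43^2 = 2.0449 V^2
Step 2: P = C*V^2*f = 2.61e-12 F * 2.0449 * 1.14e9 Hz
Step 3: P = 6.08439546e-03 W
Step 4: P = 6.084 mW

6.084


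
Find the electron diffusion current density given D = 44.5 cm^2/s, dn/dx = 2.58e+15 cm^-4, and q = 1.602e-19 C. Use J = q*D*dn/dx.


Step 1: J = q * D * (dn/dx)
Step 2: J = 1.602e-19 * 44.5 * 2.58e+15
Step 3: J = 1.84e-02 A/cm^2

1.84e-02


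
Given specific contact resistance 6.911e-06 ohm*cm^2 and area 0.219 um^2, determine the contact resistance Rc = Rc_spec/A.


Step 1: Convert area to cm^2: 0.219 um^2 = 2.1900e-09 cm^2
Step 2: Rc = Rc_spec / A = 6.911e-06 / 2.1900e-09
Step 3: Rc = 3.16e+03 ohms

3.16e+03


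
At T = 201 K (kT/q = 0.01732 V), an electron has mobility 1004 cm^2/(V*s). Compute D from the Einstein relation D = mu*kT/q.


Step 1: D = mu * (kT/q)
Step 2: D = 1004 * 0.01732
Step 3: D = 17.39 cm^2/s

17.39


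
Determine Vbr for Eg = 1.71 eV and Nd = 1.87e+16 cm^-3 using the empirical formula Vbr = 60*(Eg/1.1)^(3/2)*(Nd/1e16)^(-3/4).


Step 1: Eg/1.1 = 1.71/1.1 = 1.554545
Step 2: (Eg/1.1)^1.5 = 1.554545^1.5 = 1.938228
Step 3: (Nd/1e16)^(-0.75) = (1.87)^(-0.75) = 0.625344
Step 4: Vbr = 60 * 1.938228 * 0.625344 = 72.7 V

72.7


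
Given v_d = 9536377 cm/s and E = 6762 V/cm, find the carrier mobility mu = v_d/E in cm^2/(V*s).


Step 1: mu = v_d / E
Step 2: mu = 9536377 / 6762
Step 3: mu = 1410.29 cm^2/(V*s)

1410.29


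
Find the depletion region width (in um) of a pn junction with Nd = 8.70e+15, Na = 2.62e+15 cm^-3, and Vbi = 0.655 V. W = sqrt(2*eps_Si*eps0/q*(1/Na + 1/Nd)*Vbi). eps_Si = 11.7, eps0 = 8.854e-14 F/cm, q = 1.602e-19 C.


Step 1: 1/Na + 1/Nd = 1/2.62e+15 + 1/8.70e+15 = 4.96622e-16
Step 2: 2*eps*eps0/q = 2*11.7*8.854e-14/1.602e-19 = 1.293281e+07
Step 3: W^2 = 1.293281e+07 * 4.96622e-16 * 0.655 = 4.20688e-09
Step 4: W = sqrt(4.20688e-09) = 6.486e-05 cm = 0.6486 um

0.6486


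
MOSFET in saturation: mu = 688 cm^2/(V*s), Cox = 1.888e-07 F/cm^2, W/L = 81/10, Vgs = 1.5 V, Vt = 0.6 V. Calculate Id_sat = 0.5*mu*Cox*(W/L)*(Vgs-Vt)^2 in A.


Step 1: Overdrive voltage Vov = Vgs - Vt = 1.5 - 0.6 = 0.9 V
Step 2: W/L = 81/10 = 8.1
Step 3: Id = 0.5 * 688 * 1.888e-07 * 8.1 * 0.9^2
Step 4: Id = 4.26e-04 A

4.26e-04


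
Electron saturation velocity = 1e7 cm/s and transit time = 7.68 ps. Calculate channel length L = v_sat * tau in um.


Step 1: tau in seconds = 7.68 ps * 1e-12 = 7.6800e-12 s
Step 2: L = v_sat * tau = 1e7 * 7.6800e-12 = 7.6800e-05 cm
Step 3: L in um = 7.6800e-05 * 1e4 = 0.768 um

0.768


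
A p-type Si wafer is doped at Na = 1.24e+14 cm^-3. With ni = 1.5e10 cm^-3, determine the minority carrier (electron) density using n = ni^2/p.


Step 1: Majority hole concentration p ≈ Na = 1.24e+14 cm^-3
Step 2: n = ni^2 / Na = (1.5e10)^2 / 1.24e+14
Step 3: n = 1.81e+06 cm^-3

1.81e+06


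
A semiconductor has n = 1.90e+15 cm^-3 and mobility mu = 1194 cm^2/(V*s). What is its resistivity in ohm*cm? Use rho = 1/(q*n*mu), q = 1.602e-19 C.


Step 1: sigma = q * n * mu = 1.602e-19 * 1.90e+15 * 1194 = 3.63430e-01 S/cm
Step 2: rho = 1 / sigma = 1 / 3.63430e-01 = 2.752 ohm*cm

2.752


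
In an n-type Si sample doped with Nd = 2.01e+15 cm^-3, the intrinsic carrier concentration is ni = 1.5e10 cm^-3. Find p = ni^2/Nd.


Step 1: Since Nd >> ni, n ≈ Nd = 2.01e+15 cm^-3
Step 2: p = ni^2 / n = (1.5e10)^2 / 2.01e+15
Step 3: p = 2.25e20 / 2.01e+15 = 1.12e+05 cm^-3

1.12e+05


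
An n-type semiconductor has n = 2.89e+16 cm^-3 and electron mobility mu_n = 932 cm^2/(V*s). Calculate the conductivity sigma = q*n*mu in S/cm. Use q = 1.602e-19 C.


Step 1: sigma = q * n * mu
Step 2: sigma = 1.602e-19 * 2.89e+16 * 932
Step 3: sigma = 4.315e+00 S/cm

4.315e+00


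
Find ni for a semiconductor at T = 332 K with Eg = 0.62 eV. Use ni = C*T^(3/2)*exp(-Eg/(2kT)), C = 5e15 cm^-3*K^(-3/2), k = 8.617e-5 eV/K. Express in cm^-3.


Step 1: Compute kT = 8.617e-5 * 332 = 0.02860844 eV
Step 2: Exponent = -Eg/(2kT) = -0.62/(2*0.02860844) = -10.83596
Step 3: T^(3/2) = 332^1.5 = 6049.33
Step 4: ni = 5e15 * 6049.33 * exp(-10.83596) = 5.95e+14 cm^-3

5.95e+14


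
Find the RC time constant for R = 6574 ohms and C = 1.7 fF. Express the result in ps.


Step 1: tau = R * C
Step 2: tau = 6574 * 1.7 fF = 6574 * 1.7e-15 F
Step 3: tau = 1.11758e-11 s = 11.1758 ps

11.1758


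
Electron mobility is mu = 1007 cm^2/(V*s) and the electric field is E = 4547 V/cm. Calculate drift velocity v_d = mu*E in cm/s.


Step 1: v_d = mu * E
Step 2: v_d = 1007 * 4547 = 4578829
Step 3: v_d = 4.58e+06 cm/s

4.58e+06


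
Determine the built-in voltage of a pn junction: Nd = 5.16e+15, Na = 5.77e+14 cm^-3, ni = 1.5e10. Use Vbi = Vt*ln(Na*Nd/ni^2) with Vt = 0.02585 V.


Step 1: Compute Na*Nd/ni^2 = 5.77e+14 * 5.16e+15 / (1.5e10)^2 = 1.3233e+10
Step 2: ln(1.3233e+10) = 23.3060
Step 3: Vbi = 0.02585 * 23.3060 = 0.602 V

0.602


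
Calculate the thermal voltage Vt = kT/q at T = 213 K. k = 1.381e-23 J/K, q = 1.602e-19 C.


Step 1: kT = 1.381e-23 * 213 = 2.94153e-21 J
Step 2: Vt = kT/q = 2.94153e-21 / 1.602e-19
Step 3: Vt = 0.01836 V

0.01836


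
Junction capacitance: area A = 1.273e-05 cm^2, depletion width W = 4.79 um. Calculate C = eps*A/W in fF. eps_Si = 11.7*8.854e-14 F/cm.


Step 1: eps_Si = 11.7 * 8.854e-14 = 1.035918e-12 F/cm
Step 2: W in cm = 4.79 * 1e-4 = 4.79e-04 cm
Step 3: C = 1.035918e-12 * 1.273e-05 / 4.79e-04 = 2.753076e-14 F
Step 4: C = 27.53 fF

27.53


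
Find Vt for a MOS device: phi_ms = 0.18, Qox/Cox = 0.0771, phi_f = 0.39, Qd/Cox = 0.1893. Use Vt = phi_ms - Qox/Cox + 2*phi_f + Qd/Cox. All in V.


Step 1: Vt = phi_ms - Qox/Cox + 2*phi_f + Qd/Cox
Step 2: Vt = 0.18 - 0.0771 + 2*0.39 + 0.1893
Step 3: Vt = 0.18 - 0.0771 + 0.78 + 0.1893
Step 4: Vt = 1.0722 V

1.0722


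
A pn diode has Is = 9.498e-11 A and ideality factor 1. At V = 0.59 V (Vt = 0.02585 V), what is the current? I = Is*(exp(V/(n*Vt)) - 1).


Step 1: V/(n*Vt) = 0.59/(1*0.02585) = 22.8240
Step 2: exp(22.8240) = 8.1722e+09
Step 3: I = 9.498e-11 * (8.1722e+09 - 1) = 7.76e-01 A

7.76e-01


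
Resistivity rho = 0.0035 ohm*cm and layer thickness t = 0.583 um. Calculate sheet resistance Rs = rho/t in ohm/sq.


Step 1: Convert thickness to cm: t = 0.583 um = 5.8300e-05 cm
Step 2: Rs = rho / t = 0.0035 / 5.8300e-05
Step 3: Rs = 60.0 ohm/sq

60.0


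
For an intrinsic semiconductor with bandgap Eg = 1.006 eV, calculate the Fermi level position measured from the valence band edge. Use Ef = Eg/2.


Step 1: For an intrinsic semiconductor, the Fermi level sits at midgap.
Step 2: Ef = Eg / 2 = 1.006 / 2 = 0.503 eV

0.503


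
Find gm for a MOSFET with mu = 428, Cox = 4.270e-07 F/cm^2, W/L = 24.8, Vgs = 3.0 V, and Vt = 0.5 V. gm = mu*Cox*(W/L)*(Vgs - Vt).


Step 1: Vov = Vgs - Vt = 3.0 - 0.5 = 2.5 V
Step 2: gm = mu * Cox * (W/L) * Vov
Step 3: gm = 428 * 4.270e-07 * 24.8 * 2.5 = 1.13e-02 S

1.13e-02


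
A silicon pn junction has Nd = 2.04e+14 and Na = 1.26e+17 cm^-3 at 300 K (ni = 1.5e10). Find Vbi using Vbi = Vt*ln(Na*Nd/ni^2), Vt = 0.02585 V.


Step 1: Compute Na*Nd/ni^2 = 1.26e+17 * 2.04e+14 / (1.5e10)^2 = 1.1424e+11
Step 2: ln(1.1424e+11) = 25.4616
Step 3: Vbi = 0.02585 * 25.4616 = 0.658 V

0.658


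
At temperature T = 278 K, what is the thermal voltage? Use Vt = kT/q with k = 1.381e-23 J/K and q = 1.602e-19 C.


Step 1: kT = 1.381e-23 * 278 = 3.83918e-21 J
Step 2: Vt = kT/q = 3.83918e-21 / 1.602e-19
Step 3: Vt = 0.02396 V

0.02396


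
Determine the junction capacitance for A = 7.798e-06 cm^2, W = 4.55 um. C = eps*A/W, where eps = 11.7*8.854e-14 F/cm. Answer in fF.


Step 1: eps_Si = 11.7 * 8.854e-14 = 1.035918e-12 F/cm
Step 2: W in cm = 4.55 * 1e-4 = 4.55e-04 cm
Step 3: C = 1.035918e-12 * 7.798e-06 / 4.55e-04 = 1.775404e-14 F
Step 4: C = 17.75 fF

17.75


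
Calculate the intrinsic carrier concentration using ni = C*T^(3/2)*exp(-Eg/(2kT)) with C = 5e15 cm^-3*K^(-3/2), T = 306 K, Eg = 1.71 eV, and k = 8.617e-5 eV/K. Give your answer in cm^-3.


Step 1: Compute kT = 8.617e-5 * 306 = 0.02636802 eV
Step 2: Exponent = -Eg/(2kT) = -1.71/(2*0.02636802) = -32.42564
Step 3: T^(3/2) = 306^1.5 = 5352.81
Step 4: ni = 5e15 * 5352.81 * exp(-32.42564) = 2.21e+05 cm^-3

2.21e+05


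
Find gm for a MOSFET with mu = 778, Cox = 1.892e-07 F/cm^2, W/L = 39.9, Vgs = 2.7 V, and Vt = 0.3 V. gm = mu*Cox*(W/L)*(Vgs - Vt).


Step 1: Vov = Vgs - Vt = 2.7 - 0.3 = 2.4 V
Step 2: gm = mu * Cox * (W/L) * Vov
Step 3: gm = 778 * 1.892e-07 * 39.9 * 2.4 = 1.41e-02 S

1.41e-02


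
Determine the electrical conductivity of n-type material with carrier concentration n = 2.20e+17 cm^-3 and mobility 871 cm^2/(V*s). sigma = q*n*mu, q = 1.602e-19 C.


Step 1: sigma = q * n * mu
Step 2: sigma = 1.602e-19 * 2.20e+17 * 871
Step 3: sigma = 3.070e+01 S/cm

3.070e+01


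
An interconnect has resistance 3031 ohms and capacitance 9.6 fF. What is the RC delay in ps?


Step 1: tau = R * C
Step 2: tau = 3031 * 9.6 fF = 3031 * 9.6e-15 F
Step 3: tau = 2.90976e-11 s = 29.0976 ps

29.0976


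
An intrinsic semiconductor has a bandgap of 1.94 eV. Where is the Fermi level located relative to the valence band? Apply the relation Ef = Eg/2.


Step 1: For an intrinsic semiconductor, the Fermi level sits at midgap.
Step 2: Ef = Eg / 2 = 1.94 / 2 = 0.97 eV

0.97


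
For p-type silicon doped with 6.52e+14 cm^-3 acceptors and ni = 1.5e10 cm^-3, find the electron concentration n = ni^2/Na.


Step 1: Majority hole concentration p ≈ Na = 6.52e+14 cm^-3
Step 2: n = ni^2 / Na = (1.5e10)^2 / 6.52e+14
Step 3: n = 3.45e+05 cm^-3

3.45e+05


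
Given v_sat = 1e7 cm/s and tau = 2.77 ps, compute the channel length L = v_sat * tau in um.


Step 1: tau in seconds = 2.77 ps * 1e-12 = 2.7700e-12 s
Step 2: L = v_sat * tau = 1e7 * 2.7700e-12 = 2.7700e-05 cm
Step 3: L in um = 2.7700e-05 * 1e4 = 0.277 um

0.277


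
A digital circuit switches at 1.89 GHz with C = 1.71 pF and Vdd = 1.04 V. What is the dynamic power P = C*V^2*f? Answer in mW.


Step 1: V^2 = 1.04^2 = 1.0816 V^2
Step 2: P = C*V^2*f = 1.71e-12 F * 1.0816 * 1.89e9 Hz
Step 3: P = 3.49562304e-03 W
Step 4: P = 3.496 mW

3.496


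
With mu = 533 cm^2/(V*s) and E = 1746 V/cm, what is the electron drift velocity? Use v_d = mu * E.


Step 1: v_d = mu * E
Step 2: v_d = 533 * 1746 = 930618
Step 3: v_d = 9.31e+05 cm/s

9.31e+05


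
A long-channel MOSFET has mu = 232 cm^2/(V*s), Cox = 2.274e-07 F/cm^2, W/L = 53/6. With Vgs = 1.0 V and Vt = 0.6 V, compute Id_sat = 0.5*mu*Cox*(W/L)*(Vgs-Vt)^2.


Step 1: Overdrive voltage Vov = Vgs - Vt = 1.0 - 0.6 = 0.4 V
Step 2: W/L = 53/6 = 8.83333
Step 3: Id = 0.5 * 232 * 2.274e-07 * 8.83333 * 0.4^2
Step 4: Id = 3.73e-05 A

3.73e-05


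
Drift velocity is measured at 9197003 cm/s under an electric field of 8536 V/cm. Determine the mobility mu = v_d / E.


Step 1: mu = v_d / E
Step 2: mu = 9197003 / 8536
Step 3: mu = 1077.44 cm^2/(V*s)

1077.44


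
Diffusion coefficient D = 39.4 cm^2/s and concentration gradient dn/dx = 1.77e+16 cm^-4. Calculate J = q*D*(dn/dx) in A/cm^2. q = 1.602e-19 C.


Step 1: J = q * D * (dn/dx)
Step 2: J = 1.602e-19 * 39.4 * 1.77e+16
Step 3: J = 1.12e-01 A/cm^2

1.12e-01


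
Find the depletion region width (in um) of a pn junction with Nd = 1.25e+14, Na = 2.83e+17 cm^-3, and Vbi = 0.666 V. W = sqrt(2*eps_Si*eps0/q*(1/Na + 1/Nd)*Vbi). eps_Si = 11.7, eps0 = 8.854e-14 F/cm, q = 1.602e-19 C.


Step 1: 1/Na + 1/Nd = 1/2.83e+17 + 1/1.25e+14 = 8.00353e-15
Step 2: 2*eps*eps0/q = 2*11.7*8.854e-14/1.602e-19 = 1.293281e+07
Step 3: W^2 = 1.293281e+07 * 8.00353e-15 * 0.666 = 6.89364e-08
Step 4: W = sqrt(6.89364e-08) = 2.626e-04 cm = 2.626 um

2.626


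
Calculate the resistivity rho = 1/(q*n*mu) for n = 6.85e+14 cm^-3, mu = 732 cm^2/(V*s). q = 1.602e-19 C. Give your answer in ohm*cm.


Step 1: sigma = q * n * mu = 1.602e-19 * 6.85e+14 * 732 = 8.03275e-02 S/cm
Step 2: rho = 1 / sigma = 1 / 8.03275e-02 = 12.45 ohm*cm

12.45


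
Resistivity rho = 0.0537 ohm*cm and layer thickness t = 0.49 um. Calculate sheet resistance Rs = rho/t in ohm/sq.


Step 1: Convert thickness to cm: t = 0.49 um = 4.9000e-05 cm
Step 2: Rs = rho / t = 0.0537 / 4.9000e-05
Step 3: Rs = 1095.9 ohm/sq

1095.9


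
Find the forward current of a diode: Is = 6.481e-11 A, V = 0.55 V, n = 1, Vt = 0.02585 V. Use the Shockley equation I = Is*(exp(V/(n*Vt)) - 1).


Step 1: V/(n*Vt) = 0.55/(1*0.02585) = 21.2766
Step 2: exp(21.2766) = 1.7390e+09
Step 3: I = 6.481e-11 * (1.7390e+09 - 1) = 1.13e-01 A

1.13e-01


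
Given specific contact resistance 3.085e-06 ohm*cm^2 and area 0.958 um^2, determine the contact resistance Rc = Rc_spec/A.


Step 1: Convert area to cm^2: 0.958 um^2 = 9.5800e-09 cm^2
Step 2: Rc = Rc_spec / A = 3.085e-06 / 9.5800e-09
Step 3: Rc = 3.22e+02 ohms

3.22e+02


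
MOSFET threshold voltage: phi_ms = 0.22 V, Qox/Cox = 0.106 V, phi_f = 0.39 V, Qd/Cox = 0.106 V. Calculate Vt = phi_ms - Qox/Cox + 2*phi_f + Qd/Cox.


Step 1: Vt = phi_ms - Qox/Cox + 2*phi_f + Qd/Cox
Step 2: Vt = 0.22 - 0.106 + 2*0.39 + 0.106
Step 3: Vt = 0.22 - 0.106 + 0.78 + 0.106
Step 4: Vt = 1.0 V

1.0


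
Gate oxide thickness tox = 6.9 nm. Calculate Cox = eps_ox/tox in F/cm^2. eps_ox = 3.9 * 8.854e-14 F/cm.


Step 1: eps_ox = 3.9 * 8.854e-14 = 3.45306e-13 F/cm
Step 2: tox in cm = 6.9 nm * 1e-7 = 6.9000e-07 cm
Step 3: Cox = 3.45306e-13 / 6.9000e-07 = 5.00e-07 F/cm^2

5.00e-07


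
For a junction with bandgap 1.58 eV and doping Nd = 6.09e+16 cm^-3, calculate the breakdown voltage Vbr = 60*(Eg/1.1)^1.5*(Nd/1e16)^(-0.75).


Step 1: Eg/1.1 = 1.58/1.1 = 1.436364
Step 2: (Eg/1.1)^1.5 = 1.436364^1.5 = 1.721459
Step 3: (Nd/1e16)^(-0.75) = (6.09)^(-0.75) = 0.257951
Step 4: Vbr = 60 * 1.721459 * 0.257951 = 26.6 V

26.6


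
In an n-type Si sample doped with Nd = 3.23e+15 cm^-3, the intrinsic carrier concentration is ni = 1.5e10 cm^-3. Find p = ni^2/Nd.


Step 1: Since Nd >> ni, n ≈ Nd = 3.23e+15 cm^-3
Step 2: p = ni^2 / n = (1.5e10)^2 / 3.23e+15
Step 3: p = 2.25e20 / 3.23e+15 = 6.97e+04 cm^-3

6.97e+04


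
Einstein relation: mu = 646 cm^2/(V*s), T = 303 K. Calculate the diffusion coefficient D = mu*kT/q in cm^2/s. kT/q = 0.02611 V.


Step 1: D = mu * (kT/q)
Step 2: D = 646 * 0.02611
Step 3: D = 16.87 cm^2/s

16.87


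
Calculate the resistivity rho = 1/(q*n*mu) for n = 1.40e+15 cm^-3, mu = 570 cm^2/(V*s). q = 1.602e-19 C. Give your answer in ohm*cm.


Step 1: sigma = q * n * mu = 1.602e-19 * 1.40e+15 * 570 = 1.27840e-01 S/cm
Step 2: rho = 1 / sigma = 1 / 1.27840e-01 = 7.822 ohm*cm

7.822


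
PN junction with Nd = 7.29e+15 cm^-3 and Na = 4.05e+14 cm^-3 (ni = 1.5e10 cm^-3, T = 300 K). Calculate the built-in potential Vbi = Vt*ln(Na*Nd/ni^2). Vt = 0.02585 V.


Step 1: Compute Na*Nd/ni^2 = 4.05e+14 * 7.29e+15 / (1.5e10)^2 = 1.3122e+10
Step 2: ln(1.3122e+10) = 23.2976
Step 3: Vbi = 0.02585 * 23.2976 = 0.602 V

0.602


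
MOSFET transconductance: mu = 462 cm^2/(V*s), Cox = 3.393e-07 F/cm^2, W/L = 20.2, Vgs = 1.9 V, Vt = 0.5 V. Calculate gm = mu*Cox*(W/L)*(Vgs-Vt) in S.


Step 1: Vov = Vgs - Vt = 1.9 - 0.5 = 1.4 V
Step 2: gm = mu * Cox * (W/L) * Vov
Step 3: gm = 462 * 3.393e-07 * 20.2 * 1.4 = 4.43e-03 S

4.43e-03


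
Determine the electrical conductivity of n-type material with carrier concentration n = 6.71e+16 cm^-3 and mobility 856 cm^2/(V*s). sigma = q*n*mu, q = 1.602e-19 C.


Step 1: sigma = q * n * mu
Step 2: sigma = 1.602e-19 * 6.71e+16 * 856
Step 3: sigma = 9.202e+00 S/cm

9.202e+00


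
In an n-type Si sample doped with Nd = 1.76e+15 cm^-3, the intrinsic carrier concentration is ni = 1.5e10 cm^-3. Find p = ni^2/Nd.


Step 1: Since Nd >> ni, n ≈ Nd = 1.76e+15 cm^-3
Step 2: p = ni^2 / n = (1.5e10)^2 / 1.76e+15
Step 3: p = 2.25e20 / 1.76e+15 = 1.28e+05 cm^-3

1.28e+05


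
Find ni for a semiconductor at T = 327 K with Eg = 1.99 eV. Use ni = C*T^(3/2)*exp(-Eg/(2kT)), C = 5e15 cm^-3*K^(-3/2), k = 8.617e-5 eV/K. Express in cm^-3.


Step 1: Compute kT = 8.617e-5 * 327 = 0.02817759 eV
Step 2: Exponent = -Eg/(2kT) = -1.99/(2*0.02817759) = -35.31175
Step 3: T^(3/2) = 327^1.5 = 5913.19
Step 4: ni = 5e15 * 5913.19 * exp(-35.31175) = 1.36e+04 cm^-3

1.36e+04


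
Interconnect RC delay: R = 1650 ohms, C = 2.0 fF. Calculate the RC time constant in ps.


Step 1: tau = R * C
Step 2: tau = 1650 * 2.0 fF = 1650 * 2.0e-15 F
Step 3: tau = 3.3e-12 s = 3.3 ps

3.3


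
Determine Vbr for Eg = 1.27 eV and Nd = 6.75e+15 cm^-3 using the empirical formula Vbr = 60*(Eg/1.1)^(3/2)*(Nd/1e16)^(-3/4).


Step 1: Eg/1.1 = 1.27/1.1 = 1.154545
Step 2: (Eg/1.1)^1.5 = 1.154545^1.5 = 1.240556
Step 3: (Nd/1e16)^(-0.75) = (0.675)^(-0.75) = 1.342834
Step 4: Vbr = 60 * 1.240556 * 1.342834 = 100.0 V

100.0


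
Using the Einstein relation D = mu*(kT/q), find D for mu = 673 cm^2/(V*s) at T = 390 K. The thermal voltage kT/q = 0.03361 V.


Step 1: D = mu * (kT/q)
Step 2: D = 673 * 0.03361
Step 3: D = 22.62 cm^2/s

22.62


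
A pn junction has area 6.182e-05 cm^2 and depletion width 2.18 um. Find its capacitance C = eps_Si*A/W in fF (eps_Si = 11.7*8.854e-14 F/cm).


Step 1: eps_Si = 11.7 * 8.854e-14 = 1.035918e-12 F/cm
Step 2: W in cm = 2.18 * 1e-4 = 2.18e-04 cm
Step 3: C = 1.035918e-12 * 6.182e-05 / 2.18e-04 = 2.937635e-13 F
Step 4: C = 293.76 fF

293.76


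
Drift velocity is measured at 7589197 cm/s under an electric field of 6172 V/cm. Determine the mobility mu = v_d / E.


Step 1: mu = v_d / E
Step 2: mu = 7589197 / 6172
Step 3: mu = 1229.62 cm^2/(V*s)

1229.62


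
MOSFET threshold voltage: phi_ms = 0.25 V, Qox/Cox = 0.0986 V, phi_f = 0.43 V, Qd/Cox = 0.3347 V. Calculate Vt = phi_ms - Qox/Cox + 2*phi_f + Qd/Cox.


Step 1: Vt = phi_ms - Qox/Cox + 2*phi_f + Qd/Cox
Step 2: Vt = 0.25 - 0.0986 + 2*0.43 + 0.3347
Step 3: Vt = 0.25 - 0.0986 + 0.86 + 0.3347
Step 4: Vt = 1.3461 V

1.3461


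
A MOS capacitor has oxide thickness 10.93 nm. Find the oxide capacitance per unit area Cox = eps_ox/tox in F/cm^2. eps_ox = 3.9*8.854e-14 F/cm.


Step 1: eps_ox = 3.9 * 8.854e-14 = 3.45306e-13 F/cm
Step 2: tox in cm = 10.93 nm * 1e-7 = 1.0930e-06 cm
Step 3: Cox = 3.45306e-13 / 1.0930e-06 = 3.16e-07 F/cm^2

3.16e-07


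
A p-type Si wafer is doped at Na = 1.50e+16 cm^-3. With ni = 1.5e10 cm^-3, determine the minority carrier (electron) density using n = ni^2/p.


Step 1: Majority hole concentration p ≈ Na = 1.50e+16 cm^-3
Step 2: n = ni^2 / Na = (1.5e10)^2 / 1.50e+16
Step 3: n = 1.50e+04 cm^-3

1.50e+04


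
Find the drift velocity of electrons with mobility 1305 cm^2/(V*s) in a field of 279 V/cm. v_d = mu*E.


Step 1: v_d = mu * E
Step 2: v_d = 1305 * 279 = 364095
Step 3: v_d = 3.64e+05 cm/s

3.64e+05


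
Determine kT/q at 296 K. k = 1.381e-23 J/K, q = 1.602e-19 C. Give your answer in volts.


Step 1: kT = 1.381e-23 * 296 = 4.08776e-21 J
Step 2: Vt = kT/q = 4.08776e-21 / 1.602e-19
Step 3: Vt = 0.02552 V

0.02552


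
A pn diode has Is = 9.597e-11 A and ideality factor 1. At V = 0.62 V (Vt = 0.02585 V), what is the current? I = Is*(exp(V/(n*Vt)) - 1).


Step 1: V/(n*Vt) = 0.62/(1*0.02585) = 23.9845
Step 2: exp(23.9845) = 2.6082e+10
Step 3: I = 9.597e-11 * (2.6082e+10 - 1) = 2.50e+00 A

2.50e+00


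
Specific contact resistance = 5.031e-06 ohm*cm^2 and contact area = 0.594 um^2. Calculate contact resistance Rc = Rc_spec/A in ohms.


Step 1: Convert area to cm^2: 0.594 um^2 = 5.9400e-09 cm^2
Step 2: Rc = Rc_spec / A = 5.031e-06 / 5.9400e-09
Step 3: Rc = 8.47e+02 ohms

8.47e+02


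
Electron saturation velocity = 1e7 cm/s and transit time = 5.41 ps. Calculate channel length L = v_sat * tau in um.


Step 1: tau in seconds = 5.41 ps * 1e-12 = 5.4100e-12 s
Step 2: L = v_sat * tau = 1e7 * 5.4100e-12 = 5.4100e-05 cm
Step 3: L in um = 5.4100e-05 * 1e4 = 0.541 um

0.541


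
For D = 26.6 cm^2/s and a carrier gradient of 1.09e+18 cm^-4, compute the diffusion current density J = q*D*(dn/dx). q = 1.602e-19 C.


Step 1: J = q * D * (dn/dx)
Step 2: J = 1.602e-19 * 26.6 * 1.09e+18
Step 3: J = 4.64e+00 A/cm^2

4.64e+00


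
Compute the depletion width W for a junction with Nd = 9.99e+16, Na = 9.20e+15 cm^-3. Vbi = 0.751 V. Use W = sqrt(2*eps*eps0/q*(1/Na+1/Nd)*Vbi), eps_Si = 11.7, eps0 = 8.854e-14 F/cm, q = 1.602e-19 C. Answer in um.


Step 1: 1/Na + 1/Nd = 1/9.20e+15 + 1/9.99e+16 = 1.18706e-16
Step 2: 2*eps*eps0/q = 2*11.7*8.854e-14/1.602e-19 = 1.293281e+07
Step 3: W^2 = 1.293281e+07 * 1.18706e-16 * 0.751 = 1.15294e-09
Step 4: W = sqrt(1.15294e-09) = 3.395e-05 cm = 0.3395 um

0.3395


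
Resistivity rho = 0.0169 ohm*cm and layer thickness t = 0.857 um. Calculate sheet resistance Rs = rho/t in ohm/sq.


Step 1: Convert thickness to cm: t = 0.857 um = 8.5700e-05 cm
Step 2: Rs = rho / t = 0.0169 / 8.5700e-05
Step 3: Rs = 197.2 ohm/sq

197.2


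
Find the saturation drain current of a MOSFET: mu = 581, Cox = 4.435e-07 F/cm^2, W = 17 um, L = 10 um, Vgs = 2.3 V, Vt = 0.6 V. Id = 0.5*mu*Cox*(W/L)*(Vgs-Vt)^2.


Step 1: Overdrive voltage Vov = Vgs - Vt = 2.3 - 0.6 = 1.7 V
Step 2: W/L = 17/10 = 1.7
Step 3: Id = 0.5 * 581 * 4.435e-07 * 1.7 * 1.7^2
Step 4: Id = 6.33e-04 A

6.33e-04


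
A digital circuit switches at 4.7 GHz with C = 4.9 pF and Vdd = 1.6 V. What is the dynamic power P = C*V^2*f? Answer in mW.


Step 1: V^2 = 1.6^2 = 2.56 V^2
Step 2: P = C*V^2*f = 4.9e-12 F * 2.56 * 4.7e9 Hz
Step 3: P = 5.89568e-02 W
Step 4: P = 58.957 mW

58.957


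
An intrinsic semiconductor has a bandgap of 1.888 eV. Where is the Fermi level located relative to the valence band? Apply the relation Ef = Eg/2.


Step 1: For an intrinsic semiconductor, the Fermi level sits at midgap.
Step 2: Ef = Eg / 2 = 1.888 / 2 = 0.944 eV

0.944


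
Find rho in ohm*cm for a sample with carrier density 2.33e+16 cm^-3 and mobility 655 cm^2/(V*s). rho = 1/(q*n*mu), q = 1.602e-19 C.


Step 1: sigma = q * n * mu = 1.602e-19 * 2.33e+16 * 655 = 2.44489e+00 S/cm
Step 2: rho = 1 / sigma = 1 / 2.44489e+00 = 0.409 ohm*cm

0.409


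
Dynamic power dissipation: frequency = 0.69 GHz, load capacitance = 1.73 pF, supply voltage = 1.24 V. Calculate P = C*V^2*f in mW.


Step 1: V^2 = 1.24^2 = 1.5376 V^2
Step 2: P = C*V^2*f = 1.73e-12 F * 1.5376 * 0.69e9 Hz
Step 3: P = 1.83543312e-03 W
Step 4: P = 1.835 mW

1.835


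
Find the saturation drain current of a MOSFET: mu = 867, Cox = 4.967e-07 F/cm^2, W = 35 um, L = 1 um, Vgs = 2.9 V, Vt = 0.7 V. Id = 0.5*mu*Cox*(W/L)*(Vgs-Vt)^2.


Step 1: Overdrive voltage Vov = Vgs - Vt = 2.9 - 0.7 = 2.2 V
Step 2: W/L = 35/1 = 35
Step 3: Id = 0.5 * 867 * 4.967e-07 * 35 * 2.2^2
Step 4: Id = 3.65e-02 A

3.65e-02


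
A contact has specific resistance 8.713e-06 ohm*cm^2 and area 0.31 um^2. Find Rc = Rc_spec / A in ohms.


Step 1: Convert area to cm^2: 0.31 um^2 = 3.1000e-09 cm^2
Step 2: Rc = Rc_spec / A = 8.713e-06 / 3.1000e-09
Step 3: Rc = 2.81e+03 ohms

2.81e+03


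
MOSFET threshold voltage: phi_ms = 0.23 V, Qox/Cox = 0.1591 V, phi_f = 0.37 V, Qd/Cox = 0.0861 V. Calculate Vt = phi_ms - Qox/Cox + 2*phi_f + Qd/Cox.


Step 1: Vt = phi_ms - Qox/Cox + 2*phi_f + Qd/Cox
Step 2: Vt = 0.23 - 0.1591 + 2*0.37 + 0.0861
Step 3: Vt = 0.23 - 0.1591 + 0.74 + 0.0861
Step 4: Vt = 0.897 V

0.897


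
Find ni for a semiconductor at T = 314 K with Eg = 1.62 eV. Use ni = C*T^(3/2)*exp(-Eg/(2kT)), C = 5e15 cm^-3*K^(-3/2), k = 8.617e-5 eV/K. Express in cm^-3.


Step 1: Compute kT = 8.617e-5 * 314 = 0.02705738 eV
Step 2: Exponent = -Eg/(2kT) = -1.62/(2*0.02705738) = -29.93638
Step 3: T^(3/2) = 314^1.5 = 5564.09
Step 4: ni = 5e15 * 5564.09 * exp(-29.93638) = 2.77e+06 cm^-3

2.77e+06


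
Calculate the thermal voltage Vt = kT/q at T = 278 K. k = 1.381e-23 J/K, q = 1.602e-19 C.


Step 1: kT = 1.381e-23 * 278 = 3.83918e-21 J
Step 2: Vt = kT/q = 3.83918e-21 / 1.602e-19
Step 3: Vt = 0.02396 V

0.02396


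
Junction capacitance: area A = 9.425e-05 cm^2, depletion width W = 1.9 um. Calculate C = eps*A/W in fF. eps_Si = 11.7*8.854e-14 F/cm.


Step 1: eps_Si = 11.7 * 8.854e-14 = 1.035918e-12 F/cm
Step 2: W in cm = 1.9 * 1e-4 = 1.90e-04 cm
Step 3: C = 1.035918e-12 * 9.425e-05 / 1.90e-04 = 5.138699e-13 F
Step 4: C = 513.87 fF

513.87


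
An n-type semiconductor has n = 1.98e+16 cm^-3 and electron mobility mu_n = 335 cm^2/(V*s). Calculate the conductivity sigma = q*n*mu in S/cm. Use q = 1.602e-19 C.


Step 1: sigma = q * n * mu
Step 2: sigma = 1.602e-19 * 1.98e+16 * 335
Step 3: sigma = 1.063e+00 S/cm

1.063e+00


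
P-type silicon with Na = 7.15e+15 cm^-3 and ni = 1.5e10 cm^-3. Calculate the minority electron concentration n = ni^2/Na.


Step 1: Majority hole concentration p ≈ Na = 7.15e+15 cm^-3
Step 2: n = ni^2 / Na = (1.5e10)^2 / 7.15e+15
Step 3: n = 3.15e+04 cm^-3

3.15e+04


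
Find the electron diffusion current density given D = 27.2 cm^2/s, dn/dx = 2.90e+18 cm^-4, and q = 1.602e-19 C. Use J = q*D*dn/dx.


Step 1: J = q * D * (dn/dx)
Step 2: J = 1.602e-19 * 27.2 * 2.90e+18
Step 3: J = 1.26e+01 A/cm^2

1.26e+01


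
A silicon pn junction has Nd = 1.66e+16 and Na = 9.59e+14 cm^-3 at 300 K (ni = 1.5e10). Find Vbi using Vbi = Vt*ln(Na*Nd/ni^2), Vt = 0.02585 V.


Step 1: Compute Na*Nd/ni^2 = 9.59e+14 * 1.66e+16 / (1.5e10)^2 = 7.0753e+10
Step 2: ln(7.0753e+10) = 24.9825
Step 3: Vbi = 0.02585 * 24.9825 = 0.646 V

0.646


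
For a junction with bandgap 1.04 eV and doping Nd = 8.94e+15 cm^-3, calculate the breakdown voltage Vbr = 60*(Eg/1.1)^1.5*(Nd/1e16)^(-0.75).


Step 1: Eg/1.1 = 1.04/1.1 = 0.945455
Step 2: (Eg/1.1)^1.5 = 0.945455^1.5 = 0.919309
Step 3: (Nd/1e16)^(-0.75) = (0.894)^(-0.75) = 1.087669
Step 4: Vbr = 60 * 0.919309 * 1.087669 = 60.0 V

60.0


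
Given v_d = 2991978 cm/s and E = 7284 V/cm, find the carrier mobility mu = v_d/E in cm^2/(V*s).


Step 1: mu = v_d / E
Step 2: mu = 2991978 / 7284
Step 3: mu = 410.76 cm^2/(V*s)

410.76


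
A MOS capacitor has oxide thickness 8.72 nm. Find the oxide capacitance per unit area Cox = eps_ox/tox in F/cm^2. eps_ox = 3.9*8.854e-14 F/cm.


Step 1: eps_ox = 3.9 * 8.854e-14 = 3.45306e-13 F/cm
Step 2: tox in cm = 8.72 nm * 1e-7 = 8.7200e-07 cm
Step 3: Cox = 3.45306e-13 / 8.7200e-07 = 3.96e-07 F/cm^2

3.96e-07


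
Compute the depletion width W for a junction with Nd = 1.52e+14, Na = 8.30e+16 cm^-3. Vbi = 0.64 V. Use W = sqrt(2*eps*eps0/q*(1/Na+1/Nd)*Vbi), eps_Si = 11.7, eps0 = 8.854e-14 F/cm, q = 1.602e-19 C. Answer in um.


Step 1: 1/Na + 1/Nd = 1/8.30e+16 + 1/1.52e+14 = 6.59100e-15
Step 2: 2*eps*eps0/q = 2*11.7*8.854e-14/1.602e-19 = 1.293281e+07
Step 3: W^2 = 1.293281e+07 * 6.59100e-15 * 0.64 = 5.45537e-08
Step 4: W = sqrt(5.45537e-08) = 2.336e-04 cm = 2.336 um

2.336


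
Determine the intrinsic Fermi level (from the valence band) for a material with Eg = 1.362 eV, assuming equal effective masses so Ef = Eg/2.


Step 1: For an intrinsic semiconductor, the Fermi level sits at midgap.
Step 2: Ef = Eg / 2 = 1.362 / 2 = 0.681 eV

0.681


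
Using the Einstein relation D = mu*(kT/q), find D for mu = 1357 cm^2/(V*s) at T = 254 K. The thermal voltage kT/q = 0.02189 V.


Step 1: D = mu * (kT/q)
Step 2: D = 1357 * 0.02189
Step 3: D = 29.7 cm^2/s

29.7


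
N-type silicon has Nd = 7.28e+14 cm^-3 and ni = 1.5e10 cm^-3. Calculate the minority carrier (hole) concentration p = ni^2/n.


Step 1: Since Nd >> ni, n ≈ Nd = 7.28e+14 cm^-3
Step 2: p = ni^2 / n = (1.5e10)^2 / 7.28e+14
Step 3: p = 2.25e20 / 7.28e+14 = 3.09e+05 cm^-3

3.09e+05


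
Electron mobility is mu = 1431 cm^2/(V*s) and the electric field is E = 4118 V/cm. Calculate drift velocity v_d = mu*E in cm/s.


Step 1: v_d = mu * E
Step 2: v_d = 1431 * 4118 = 5892858
Step 3: v_d = 5.89e+06 cm/s

5.89e+06


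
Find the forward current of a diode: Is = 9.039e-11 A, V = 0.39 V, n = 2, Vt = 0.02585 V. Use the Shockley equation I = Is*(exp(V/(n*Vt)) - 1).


Step 1: V/(n*Vt) = 0.39/(2*0.02585) = 7.5435
Step 2: exp(7.5435) = 1.8884e+03
Step 3: I = 9.039e-11 * (1.8884e+03 - 1) = 1.71e-07 A

1.71e-07


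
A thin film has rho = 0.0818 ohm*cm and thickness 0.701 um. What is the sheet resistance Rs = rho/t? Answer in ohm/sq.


Step 1: Convert thickness to cm: t = 0.701 um = 7.0100e-05 cm
Step 2: Rs = rho / t = 0.0818 / 7.0100e-05
Step 3: Rs = 1166.9 ohm/sq

1166.9
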